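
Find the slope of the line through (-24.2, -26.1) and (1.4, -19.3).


slope = (y2-y1)/(x2-x1) = ((-19.3)-(-26.1))/(1.4-(-24.2)) = 6.8/25.6 = 0.2656

0.2656


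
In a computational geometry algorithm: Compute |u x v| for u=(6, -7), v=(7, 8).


|u x v| = |6*8 - (-7)*7|
= |48 - (-49)| = 97

97


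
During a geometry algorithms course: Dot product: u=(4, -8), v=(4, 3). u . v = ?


u . v = u_x*v_x + u_y*v_y = 4*4 + (-8)*3
= 16 + (-24) = -8

-8


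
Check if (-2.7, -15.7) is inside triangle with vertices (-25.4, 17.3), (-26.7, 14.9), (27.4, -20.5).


Cross products: AB x AP = 97.38, BC x BP = -805.86, CA x CP = 884.34
All same sign? no

No, outside


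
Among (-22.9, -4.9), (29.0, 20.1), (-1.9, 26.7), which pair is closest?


d(P0,P1) = 57.6074, d(P0,P2) = 37.9415, d(P1,P2) = 31.597
Closest: P1 and P2

Closest pair: (29.0, 20.1) and (-1.9, 26.7), distance = 31.597


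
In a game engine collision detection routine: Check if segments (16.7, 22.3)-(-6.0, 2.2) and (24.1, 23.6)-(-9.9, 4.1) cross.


Cross products: d1=-100.1, d2=140.65, d3=119.23, d4=-121.52
d1*d2 < 0 and d3*d4 < 0? yes

Yes, they intersect


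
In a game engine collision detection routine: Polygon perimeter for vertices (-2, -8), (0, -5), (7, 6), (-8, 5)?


Sides: (-2, -8)->(0, -5): sqrt(13) = 3.605551, (0, -5)->(7, 6): sqrt(170) = 13.038405, (7, 6)->(-8, 5): sqrt(226) = 15.033296, (-8, 5)->(-2, -8): sqrt(205) = 14.317821
Sum = 45.995073
Perimeter = 45.9951

45.9951


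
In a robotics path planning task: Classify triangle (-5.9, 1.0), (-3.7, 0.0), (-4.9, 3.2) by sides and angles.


Side lengths squared: AB^2=5.84, BC^2=11.68, CA^2=5.84
Sorted: [5.84, 5.84, 11.68]
By sides: Isosceles, By angles: Right

Isosceles, Right


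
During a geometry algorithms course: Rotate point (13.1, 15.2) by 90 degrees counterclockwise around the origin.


90° CCW: (x,y) -> (-y, x)
(13.1,15.2) -> (-15.2, 13.1)

(-15.2, 13.1)


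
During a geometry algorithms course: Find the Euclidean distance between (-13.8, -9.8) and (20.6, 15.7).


dx=34.4, dy=25.5
d^2 = 34.4^2 + 25.5^2 = 1833.61
d = sqrt(1833.61) = 42.8207

42.8207


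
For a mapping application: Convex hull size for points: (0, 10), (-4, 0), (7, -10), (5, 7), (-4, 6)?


Convex hull vertices (CCW): (-4, 0), (7, -10), (5, 7), (0, 10), (-4, 6)
Count = 5

5


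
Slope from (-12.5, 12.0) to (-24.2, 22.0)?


slope = (y2-y1)/(x2-x1) = (22-12)/((-24.2)-(-12.5)) = 10/(-11.7) = -0.8547

-0.8547


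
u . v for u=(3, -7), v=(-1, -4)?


u . v = u_x*v_x + u_y*v_y = 3*(-1) + (-7)*(-4)
= (-3) + 28 = 25

25


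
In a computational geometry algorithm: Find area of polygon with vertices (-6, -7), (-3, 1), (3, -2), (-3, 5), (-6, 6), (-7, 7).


Shoelace sum: ((-6)*1 - (-3)*(-7)) + ((-3)*(-2) - 3*1) + (3*5 - (-3)*(-2)) + ((-3)*6 - (-6)*5) + ((-6)*7 - (-7)*6) + ((-7)*(-7) - (-6)*7)
= 88
Area = |88|/2 = 44

44


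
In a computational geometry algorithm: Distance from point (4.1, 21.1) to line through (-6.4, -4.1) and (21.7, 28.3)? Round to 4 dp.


|cross product| = 367.92
|line direction| = sqrt(1839.37) = 42.8879
Distance = 367.92/sqrt(1839.37) = 8.5786

8.5786


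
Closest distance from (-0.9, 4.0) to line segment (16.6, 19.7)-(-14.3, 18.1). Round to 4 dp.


Project P onto AB: t = 0.5911 (clamped to [0,1])
Closest point on segment: (-1.664, 18.7543)
Distance: 14.7741

14.7741


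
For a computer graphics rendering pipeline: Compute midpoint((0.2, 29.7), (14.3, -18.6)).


M = ((0.2+14.3)/2, (29.7+(-18.6))/2)
= (7.25, 5.55)

(7.25, 5.55)


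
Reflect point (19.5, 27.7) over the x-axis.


Reflection over x-axis: (x,y) -> (x,-y)
(19.5, 27.7) -> (19.5, -27.7)

(19.5, -27.7)


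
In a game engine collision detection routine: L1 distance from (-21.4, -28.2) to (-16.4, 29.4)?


|(-21.4)-(-16.4)| + |(-28.2)-29.4| = 5 + 57.6 = 62.6

62.6


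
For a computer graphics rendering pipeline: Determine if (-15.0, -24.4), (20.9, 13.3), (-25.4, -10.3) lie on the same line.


Cross product: (20.9-(-15))*((-10.3)-(-24.4)) - (13.3-(-24.4))*((-25.4)-(-15))
= 898.27

No, not collinear


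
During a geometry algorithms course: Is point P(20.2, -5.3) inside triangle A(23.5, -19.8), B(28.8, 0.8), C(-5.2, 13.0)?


Cross products: AB x AP = 144.83, BC x BP = 312.32, CA x CP = 307.91
All same sign? yes

Yes, inside


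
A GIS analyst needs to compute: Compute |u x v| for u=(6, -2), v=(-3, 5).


|u x v| = |6*5 - (-2)*(-3)|
= |30 - 6| = 24

24


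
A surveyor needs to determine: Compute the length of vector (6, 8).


|u| = sqrt(6^2 + 8^2) = sqrt(100) = 10

10


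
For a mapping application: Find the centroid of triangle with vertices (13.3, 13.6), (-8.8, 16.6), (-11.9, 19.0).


Centroid = ((x_A+x_B+x_C)/3, (y_A+y_B+y_C)/3)
= ((13.3+(-8.8)+(-11.9))/3, (13.6+16.6+19)/3)
= (-2.4667, 16.4)

(-2.4667, 16.4)


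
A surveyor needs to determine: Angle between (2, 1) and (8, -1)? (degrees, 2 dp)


u.v = 15, |u| = sqrt(5) = 2.2361, |v| = sqrt(65) = 8.0623
cos(theta) = u.v/(|u||v|) = 15/sqrt(325) = 0.83205
theta = acos(0.83205) = 33.69 degrees

33.69 degrees


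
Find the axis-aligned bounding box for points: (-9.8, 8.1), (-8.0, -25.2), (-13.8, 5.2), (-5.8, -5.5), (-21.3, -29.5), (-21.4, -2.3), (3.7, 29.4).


x range: [-21.4, 3.7]
y range: [-29.5, 29.4]
Bounding box: (-21.4,-29.5) to (3.7,29.4)

(-21.4,-29.5) to (3.7,29.4)


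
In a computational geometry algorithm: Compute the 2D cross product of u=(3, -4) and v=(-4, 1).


u x v = u_x*v_y - u_y*v_x = 3*1 - (-4)*(-4)
= 3 - 16 = -13

-13


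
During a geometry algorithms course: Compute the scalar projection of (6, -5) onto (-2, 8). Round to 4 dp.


u.v = -52, |v| = sqrt(68) = 8.2462
Scalar projection = u.v / |v| = -52 / sqrt(68) = -6.3059

-6.3059


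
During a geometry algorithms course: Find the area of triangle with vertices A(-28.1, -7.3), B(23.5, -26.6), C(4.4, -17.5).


Area = |x_A(y_B-y_C) + x_B(y_C-y_A) + x_C(y_A-y_B)|/2
= |255.71 + (-239.7) + 84.92|/2
= 100.93/2 = 50.465

50.465


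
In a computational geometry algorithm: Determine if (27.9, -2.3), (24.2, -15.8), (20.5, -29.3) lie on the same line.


Cross product: (24.2-27.9)*((-29.3)-(-2.3)) - ((-15.8)-(-2.3))*(20.5-27.9)
= 0

Yes, collinear


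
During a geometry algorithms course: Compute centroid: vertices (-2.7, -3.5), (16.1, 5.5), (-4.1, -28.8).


Centroid = ((x_A+x_B+x_C)/3, (y_A+y_B+y_C)/3)
= (((-2.7)+16.1+(-4.1))/3, ((-3.5)+5.5+(-28.8))/3)
= (3.1, -8.9333)

(3.1, -8.9333)


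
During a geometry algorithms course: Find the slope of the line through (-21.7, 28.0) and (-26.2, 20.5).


slope = (y2-y1)/(x2-x1) = (20.5-28)/((-26.2)-(-21.7)) = (-7.5)/(-4.5) = 1.6667

1.6667


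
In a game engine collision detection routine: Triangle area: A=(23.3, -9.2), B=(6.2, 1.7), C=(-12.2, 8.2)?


Area = |x_A(y_B-y_C) + x_B(y_C-y_A) + x_C(y_A-y_B)|/2
= |(-151.45) + 107.88 + 132.98|/2
= 89.41/2 = 44.705

44.705


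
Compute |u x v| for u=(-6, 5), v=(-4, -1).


|u x v| = |(-6)*(-1) - 5*(-4)|
= |6 - (-20)| = 26

26


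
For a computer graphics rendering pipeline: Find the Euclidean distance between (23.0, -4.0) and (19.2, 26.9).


dx=-3.8, dy=30.9
d^2 = (-3.8)^2 + 30.9^2 = 969.25
d = sqrt(969.25) = 31.1328

31.1328


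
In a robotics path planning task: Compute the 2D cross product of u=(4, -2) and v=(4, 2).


u x v = u_x*v_y - u_y*v_x = 4*2 - (-2)*4
= 8 - (-8) = 16

16


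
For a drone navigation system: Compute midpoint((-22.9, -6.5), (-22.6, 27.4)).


M = (((-22.9)+(-22.6))/2, ((-6.5)+27.4)/2)
= (-22.75, 10.45)

(-22.75, 10.45)


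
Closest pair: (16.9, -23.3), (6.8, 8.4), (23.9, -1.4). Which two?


d(P0,P1) = 33.2701, d(P0,P2) = 22.9915, d(P1,P2) = 19.7091
Closest: P1 and P2

Closest pair: (6.8, 8.4) and (23.9, -1.4), distance = 19.7091


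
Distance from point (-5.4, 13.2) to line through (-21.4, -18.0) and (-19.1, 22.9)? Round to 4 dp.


|cross product| = 582.64
|line direction| = sqrt(1678.1) = 40.9646
Distance = 582.64/sqrt(1678.1) = 14.223

14.223


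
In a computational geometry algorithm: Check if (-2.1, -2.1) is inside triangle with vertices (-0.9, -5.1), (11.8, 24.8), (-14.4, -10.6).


Cross products: AB x AP = 73.98, BC x BP = 212.72, CA x CP = 47.1
All same sign? yes

Yes, inside


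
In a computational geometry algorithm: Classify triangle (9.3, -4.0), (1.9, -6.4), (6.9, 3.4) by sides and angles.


Side lengths squared: AB^2=60.52, BC^2=121.04, CA^2=60.52
Sorted: [60.52, 60.52, 121.04]
By sides: Isosceles, By angles: Right

Isosceles, Right


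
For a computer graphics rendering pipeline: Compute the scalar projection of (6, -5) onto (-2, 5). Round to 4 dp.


u.v = -37, |v| = sqrt(29) = 5.3852
Scalar projection = u.v / |v| = -37 / sqrt(29) = -6.8707

-6.8707


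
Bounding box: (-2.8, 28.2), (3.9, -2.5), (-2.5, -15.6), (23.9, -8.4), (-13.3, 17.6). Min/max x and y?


x range: [-13.3, 23.9]
y range: [-15.6, 28.2]
Bounding box: (-13.3,-15.6) to (23.9,28.2)

(-13.3,-15.6) to (23.9,28.2)


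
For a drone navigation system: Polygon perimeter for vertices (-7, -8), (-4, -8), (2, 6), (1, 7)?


Sides: (-7, -8)->(-4, -8): sqrt(9) = 3, (-4, -8)->(2, 6): sqrt(232) = 15.231546, (2, 6)->(1, 7): sqrt(2) = 1.414214, (1, 7)->(-7, -8): sqrt(289) = 17
Sum = 36.64576
Perimeter = 36.6458

36.6458


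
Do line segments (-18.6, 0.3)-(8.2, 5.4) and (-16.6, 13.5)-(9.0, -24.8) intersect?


Cross products: d1=-414.52, d2=742.48, d3=343.56, d4=-813.44
d1*d2 < 0 and d3*d4 < 0? yes

Yes, they intersect


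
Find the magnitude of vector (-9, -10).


|u| = sqrt((-9)^2 + (-10)^2) = sqrt(181) = 13.4536

13.4536


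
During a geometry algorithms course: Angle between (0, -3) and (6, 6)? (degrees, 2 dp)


u.v = -18, |u| = sqrt(9) = 3, |v| = sqrt(72) = 8.4853
cos(theta) = u.v/(|u||v|) = -18/sqrt(648) = -0.707107
theta = acos(-0.707107) = 135 degrees

135 degrees


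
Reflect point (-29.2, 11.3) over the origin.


Reflection over origin: (x,y) -> (-x,-y)
(-29.2, 11.3) -> (29.2, -11.3)

(29.2, -11.3)


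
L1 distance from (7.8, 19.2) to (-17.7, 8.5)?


|7.8-(-17.7)| + |19.2-8.5| = 25.5 + 10.7 = 36.2

36.2


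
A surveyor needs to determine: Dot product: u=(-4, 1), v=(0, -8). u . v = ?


u . v = u_x*v_x + u_y*v_y = (-4)*0 + 1*(-8)
= 0 + (-8) = -8

-8


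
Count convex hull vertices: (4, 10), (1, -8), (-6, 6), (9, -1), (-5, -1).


Convex hull vertices (CCW): (-6, 6), (-5, -1), (1, -8), (9, -1), (4, 10)
Count = 5

5


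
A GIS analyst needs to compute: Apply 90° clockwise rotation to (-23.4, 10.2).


90° CW: (x,y) -> (y, -x)
(-23.4,10.2) -> (10.2, 23.4)

(10.2, 23.4)


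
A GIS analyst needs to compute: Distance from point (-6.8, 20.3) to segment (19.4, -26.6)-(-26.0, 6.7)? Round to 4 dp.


Project P onto AB: t = 0.8679 (clamped to [0,1])
Closest point on segment: (-20.0021, 2.3007)
Distance: 22.322

22.322


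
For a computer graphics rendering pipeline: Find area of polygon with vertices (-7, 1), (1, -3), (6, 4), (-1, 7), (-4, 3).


Shoelace sum: ((-7)*(-3) - 1*1) + (1*4 - 6*(-3)) + (6*7 - (-1)*4) + ((-1)*3 - (-4)*7) + ((-4)*1 - (-7)*3)
= 130
Area = |130|/2 = 65

65


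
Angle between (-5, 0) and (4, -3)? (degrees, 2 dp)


u.v = -20, |u| = sqrt(25) = 5, |v| = sqrt(25) = 5
cos(theta) = u.v/(|u||v|) = -20/sqrt(625) = -0.8
theta = acos(-0.8) = 143.13 degrees

143.13 degrees


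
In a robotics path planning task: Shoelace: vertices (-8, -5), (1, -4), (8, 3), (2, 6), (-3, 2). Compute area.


Shoelace sum: ((-8)*(-4) - 1*(-5)) + (1*3 - 8*(-4)) + (8*6 - 2*3) + (2*2 - (-3)*6) + ((-3)*(-5) - (-8)*2)
= 167
Area = |167|/2 = 83.5

83.5


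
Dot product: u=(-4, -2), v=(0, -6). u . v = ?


u . v = u_x*v_x + u_y*v_y = (-4)*0 + (-2)*(-6)
= 0 + 12 = 12

12


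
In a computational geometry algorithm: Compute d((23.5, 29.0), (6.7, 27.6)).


dx=-16.8, dy=-1.4
d^2 = (-16.8)^2 + (-1.4)^2 = 284.2
d = sqrt(284.2) = 16.8582

16.8582


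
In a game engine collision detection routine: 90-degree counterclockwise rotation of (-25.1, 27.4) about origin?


90° CCW: (x,y) -> (-y, x)
(-25.1,27.4) -> (-27.4, -25.1)

(-27.4, -25.1)


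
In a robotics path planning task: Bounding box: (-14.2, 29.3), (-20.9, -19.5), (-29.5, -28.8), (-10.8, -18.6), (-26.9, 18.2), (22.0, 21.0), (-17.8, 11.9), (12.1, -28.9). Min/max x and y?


x range: [-29.5, 22]
y range: [-28.9, 29.3]
Bounding box: (-29.5,-28.9) to (22,29.3)

(-29.5,-28.9) to (22,29.3)


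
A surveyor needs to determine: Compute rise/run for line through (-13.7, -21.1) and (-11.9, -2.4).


slope = (y2-y1)/(x2-x1) = ((-2.4)-(-21.1))/((-11.9)-(-13.7)) = 18.7/1.8 = 10.3889

10.3889


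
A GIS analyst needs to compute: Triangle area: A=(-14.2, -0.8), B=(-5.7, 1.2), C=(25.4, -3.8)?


Area = |x_A(y_B-y_C) + x_B(y_C-y_A) + x_C(y_A-y_B)|/2
= |(-71) + 17.1 + (-50.8)|/2
= 104.7/2 = 52.35

52.35


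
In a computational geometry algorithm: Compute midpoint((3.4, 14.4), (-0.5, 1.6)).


M = ((3.4+(-0.5))/2, (14.4+1.6)/2)
= (1.45, 8)

(1.45, 8)


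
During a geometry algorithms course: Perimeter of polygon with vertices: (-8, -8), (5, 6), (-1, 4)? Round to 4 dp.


Sides: (-8, -8)->(5, 6): sqrt(365) = 19.104973, (5, 6)->(-1, 4): sqrt(40) = 6.324555, (-1, 4)->(-8, -8): sqrt(193) = 13.892444
Sum = 39.321972
Perimeter = 39.322

39.322


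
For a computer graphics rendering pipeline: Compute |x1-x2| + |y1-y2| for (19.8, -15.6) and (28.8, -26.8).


|19.8-28.8| + |(-15.6)-(-26.8)| = 9 + 11.2 = 20.2

20.2


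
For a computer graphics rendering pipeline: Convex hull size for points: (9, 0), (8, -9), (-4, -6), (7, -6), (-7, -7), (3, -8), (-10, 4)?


Convex hull vertices (CCW): (-10, 4), (-7, -7), (8, -9), (9, 0)
Count = 4

4


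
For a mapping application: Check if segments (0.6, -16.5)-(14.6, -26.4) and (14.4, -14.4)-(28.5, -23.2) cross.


Cross products: d1=-151.05, d2=-167.44, d3=166.02, d4=182.41
d1*d2 < 0 and d3*d4 < 0? no

No, they don't intersect


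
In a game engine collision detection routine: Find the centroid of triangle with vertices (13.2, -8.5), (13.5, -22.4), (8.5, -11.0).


Centroid = ((x_A+x_B+x_C)/3, (y_A+y_B+y_C)/3)
= ((13.2+13.5+8.5)/3, ((-8.5)+(-22.4)+(-11))/3)
= (11.7333, -13.9667)

(11.7333, -13.9667)


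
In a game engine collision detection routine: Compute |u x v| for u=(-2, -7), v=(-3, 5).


|u x v| = |(-2)*5 - (-7)*(-3)|
= |(-10) - 21| = 31

31


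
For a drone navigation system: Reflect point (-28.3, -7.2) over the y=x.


Reflection over y=x: (x,y) -> (y,x)
(-28.3, -7.2) -> (-7.2, -28.3)

(-7.2, -28.3)


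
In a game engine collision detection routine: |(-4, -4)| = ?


|u| = sqrt((-4)^2 + (-4)^2) = sqrt(32) = 5.6569

5.6569


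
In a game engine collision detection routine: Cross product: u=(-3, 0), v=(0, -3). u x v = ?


u x v = u_x*v_y - u_y*v_x = (-3)*(-3) - 0*0
= 9 - 0 = 9

9


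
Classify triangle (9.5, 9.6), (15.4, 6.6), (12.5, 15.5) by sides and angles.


Side lengths squared: AB^2=43.81, BC^2=87.62, CA^2=43.81
Sorted: [43.81, 43.81, 87.62]
By sides: Isosceles, By angles: Right

Isosceles, Right


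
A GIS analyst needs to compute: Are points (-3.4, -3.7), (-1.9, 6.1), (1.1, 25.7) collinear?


Cross product: ((-1.9)-(-3.4))*(25.7-(-3.7)) - (6.1-(-3.7))*(1.1-(-3.4))
= 0

Yes, collinear


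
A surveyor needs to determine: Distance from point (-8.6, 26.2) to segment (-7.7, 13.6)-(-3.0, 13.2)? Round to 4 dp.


Project P onto AB: t = 0 (clamped to [0,1])
Closest point on segment: (-7.7, 13.6)
Distance: 12.6321

12.6321


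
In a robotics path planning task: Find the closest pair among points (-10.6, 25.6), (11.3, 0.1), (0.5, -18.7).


d(P0,P1) = 33.6134, d(P0,P2) = 45.6695, d(P1,P2) = 21.6813
Closest: P1 and P2

Closest pair: (11.3, 0.1) and (0.5, -18.7), distance = 21.6813


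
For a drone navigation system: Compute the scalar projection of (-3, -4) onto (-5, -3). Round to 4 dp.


u.v = 27, |v| = sqrt(34) = 5.831
Scalar projection = u.v / |v| = 27 / sqrt(34) = 4.6305

4.6305


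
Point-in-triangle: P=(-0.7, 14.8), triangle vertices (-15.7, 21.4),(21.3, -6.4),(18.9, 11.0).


Cross products: AB x AP = 172.8, BC x BP = 331.92, CA x CP = 72.36
All same sign? yes

Yes, inside


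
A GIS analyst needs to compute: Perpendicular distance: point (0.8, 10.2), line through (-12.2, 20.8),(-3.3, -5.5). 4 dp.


|cross product| = 247.56
|line direction| = sqrt(770.9) = 27.7651
Distance = 247.56/sqrt(770.9) = 8.9162

8.9162


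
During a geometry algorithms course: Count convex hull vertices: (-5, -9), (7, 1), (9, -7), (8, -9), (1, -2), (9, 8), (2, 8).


Convex hull vertices (CCW): (-5, -9), (8, -9), (9, -7), (9, 8), (2, 8)
Count = 5

5


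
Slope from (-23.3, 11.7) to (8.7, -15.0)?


slope = (y2-y1)/(x2-x1) = ((-15)-11.7)/(8.7-(-23.3)) = (-26.7)/32 = -0.8344

-0.8344


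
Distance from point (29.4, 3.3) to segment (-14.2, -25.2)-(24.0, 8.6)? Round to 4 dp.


Project P onto AB: t = 1 (clamped to [0,1])
Closest point on segment: (24, 8.6)
Distance: 7.5664

7.5664


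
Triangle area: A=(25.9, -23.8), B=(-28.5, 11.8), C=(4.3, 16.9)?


Area = |x_A(y_B-y_C) + x_B(y_C-y_A) + x_C(y_A-y_B)|/2
= |(-132.09) + (-1159.95) + (-153.08)|/2
= 1445.12/2 = 722.56

722.56


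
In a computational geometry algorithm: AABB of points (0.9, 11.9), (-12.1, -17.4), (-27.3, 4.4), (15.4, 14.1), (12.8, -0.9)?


x range: [-27.3, 15.4]
y range: [-17.4, 14.1]
Bounding box: (-27.3,-17.4) to (15.4,14.1)

(-27.3,-17.4) to (15.4,14.1)


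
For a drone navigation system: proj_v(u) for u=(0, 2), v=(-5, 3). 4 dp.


u.v = 6, |v| = sqrt(34) = 5.831
Scalar projection = u.v / |v| = 6 / sqrt(34) = 1.029

1.029


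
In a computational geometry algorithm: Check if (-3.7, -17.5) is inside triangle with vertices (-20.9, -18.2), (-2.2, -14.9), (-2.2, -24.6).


Cross products: AB x AP = -43.67, BC x BP = -14.55, CA x CP = -123.17
All same sign? yes

Yes, inside


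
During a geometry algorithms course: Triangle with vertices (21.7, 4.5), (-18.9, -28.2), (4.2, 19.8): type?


Side lengths squared: AB^2=2717.65, BC^2=2837.61, CA^2=540.34
Sorted: [540.34, 2717.65, 2837.61]
By sides: Scalene, By angles: Acute

Scalene, Acute


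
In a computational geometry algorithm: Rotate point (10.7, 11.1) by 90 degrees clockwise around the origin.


90° CW: (x,y) -> (y, -x)
(10.7,11.1) -> (11.1, -10.7)

(11.1, -10.7)


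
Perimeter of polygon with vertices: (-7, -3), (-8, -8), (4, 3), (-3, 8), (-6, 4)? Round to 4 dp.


Sides: (-7, -3)->(-8, -8): sqrt(26) = 5.09902, (-8, -8)->(4, 3): sqrt(265) = 16.278821, (4, 3)->(-3, 8): sqrt(74) = 8.602325, (-3, 8)->(-6, 4): sqrt(25) = 5, (-6, 4)->(-7, -3): sqrt(50) = 7.071068
Sum = 42.051234
Perimeter = 42.0512

42.0512


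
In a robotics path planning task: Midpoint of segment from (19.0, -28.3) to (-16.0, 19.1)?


M = ((19+(-16))/2, ((-28.3)+19.1)/2)
= (1.5, -4.6)

(1.5, -4.6)


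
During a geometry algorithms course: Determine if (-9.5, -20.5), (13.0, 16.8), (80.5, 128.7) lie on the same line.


Cross product: (13-(-9.5))*(128.7-(-20.5)) - (16.8-(-20.5))*(80.5-(-9.5))
= 0

Yes, collinear


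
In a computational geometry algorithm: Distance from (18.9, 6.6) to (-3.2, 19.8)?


dx=-22.1, dy=13.2
d^2 = (-22.1)^2 + 13.2^2 = 662.65
d = sqrt(662.65) = 25.742

25.742


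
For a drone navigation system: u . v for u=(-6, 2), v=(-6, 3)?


u . v = u_x*v_x + u_y*v_y = (-6)*(-6) + 2*3
= 36 + 6 = 42

42


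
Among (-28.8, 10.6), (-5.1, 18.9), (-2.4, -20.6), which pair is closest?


d(P0,P1) = 25.1114, d(P0,P2) = 40.8705, d(P1,P2) = 39.5922
Closest: P0 and P1

Closest pair: (-28.8, 10.6) and (-5.1, 18.9), distance = 25.1114


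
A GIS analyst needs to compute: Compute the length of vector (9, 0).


|u| = sqrt(9^2 + 0^2) = sqrt(81) = 9

9


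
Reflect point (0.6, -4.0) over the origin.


Reflection over origin: (x,y) -> (-x,-y)
(0.6, -4) -> (-0.6, 4)

(-0.6, 4)


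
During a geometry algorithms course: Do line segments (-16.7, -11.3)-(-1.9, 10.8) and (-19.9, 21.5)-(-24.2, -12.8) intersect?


Cross products: d1=250.8, d2=663.41, d3=556.16, d4=143.55
d1*d2 < 0 and d3*d4 < 0? no

No, they don't intersect


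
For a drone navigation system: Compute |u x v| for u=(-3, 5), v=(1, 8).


|u x v| = |(-3)*8 - 5*1|
= |(-24) - 5| = 29

29


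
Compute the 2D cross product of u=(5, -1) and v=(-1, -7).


u x v = u_x*v_y - u_y*v_x = 5*(-7) - (-1)*(-1)
= (-35) - 1 = -36

-36


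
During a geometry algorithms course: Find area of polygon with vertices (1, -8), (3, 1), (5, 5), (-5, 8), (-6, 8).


Shoelace sum: (1*1 - 3*(-8)) + (3*5 - 5*1) + (5*8 - (-5)*5) + ((-5)*8 - (-6)*8) + ((-6)*(-8) - 1*8)
= 148
Area = |148|/2 = 74

74


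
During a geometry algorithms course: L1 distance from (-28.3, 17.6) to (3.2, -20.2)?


|(-28.3)-3.2| + |17.6-(-20.2)| = 31.5 + 37.8 = 69.3

69.3


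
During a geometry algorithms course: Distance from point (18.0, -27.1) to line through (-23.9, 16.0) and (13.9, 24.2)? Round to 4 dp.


|cross product| = 1972.76
|line direction| = sqrt(1496.08) = 38.6792
Distance = 1972.76/sqrt(1496.08) = 51.0031

51.0031


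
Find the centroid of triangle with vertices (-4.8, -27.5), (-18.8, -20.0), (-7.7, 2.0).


Centroid = ((x_A+x_B+x_C)/3, (y_A+y_B+y_C)/3)
= (((-4.8)+(-18.8)+(-7.7))/3, ((-27.5)+(-20)+2)/3)
= (-10.4333, -15.1667)

(-10.4333, -15.1667)


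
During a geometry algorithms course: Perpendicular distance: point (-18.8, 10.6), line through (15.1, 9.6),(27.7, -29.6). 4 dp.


|cross product| = 1316.28
|line direction| = sqrt(1695.4) = 41.1752
Distance = 1316.28/sqrt(1695.4) = 31.9678

31.9678


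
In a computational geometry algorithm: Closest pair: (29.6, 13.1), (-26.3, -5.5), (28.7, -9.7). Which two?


d(P0,P1) = 58.9132, d(P0,P2) = 22.8178, d(P1,P2) = 55.1601
Closest: P0 and P2

Closest pair: (29.6, 13.1) and (28.7, -9.7), distance = 22.8178


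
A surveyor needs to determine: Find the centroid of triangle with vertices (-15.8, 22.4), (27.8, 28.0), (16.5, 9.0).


Centroid = ((x_A+x_B+x_C)/3, (y_A+y_B+y_C)/3)
= (((-15.8)+27.8+16.5)/3, (22.4+28+9)/3)
= (9.5, 19.8)

(9.5, 19.8)


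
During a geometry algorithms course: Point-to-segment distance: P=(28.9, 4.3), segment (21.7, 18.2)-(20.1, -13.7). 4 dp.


Project P onto AB: t = 0.4234 (clamped to [0,1])
Closest point on segment: (21.0226, 4.6951)
Distance: 7.8873

7.8873


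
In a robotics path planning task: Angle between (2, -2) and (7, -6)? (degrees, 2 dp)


u.v = 26, |u| = sqrt(8) = 2.8284, |v| = sqrt(85) = 9.2195
cos(theta) = u.v/(|u||v|) = 26/sqrt(680) = 0.997054
theta = acos(0.997054) = 4.4 degrees

4.4 degrees


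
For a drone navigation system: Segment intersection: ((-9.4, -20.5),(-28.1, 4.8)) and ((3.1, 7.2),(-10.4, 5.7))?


Cross products: d1=355.2, d2=-14.4, d3=-834.24, d4=-464.64
d1*d2 < 0 and d3*d4 < 0? no

No, they don't intersect


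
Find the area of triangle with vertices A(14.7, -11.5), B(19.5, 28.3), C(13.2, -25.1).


Area = |x_A(y_B-y_C) + x_B(y_C-y_A) + x_C(y_A-y_B)|/2
= |784.98 + (-265.2) + (-525.36)|/2
= 5.58/2 = 2.79

2.79


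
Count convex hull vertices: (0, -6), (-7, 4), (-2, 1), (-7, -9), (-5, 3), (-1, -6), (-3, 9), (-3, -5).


Convex hull vertices (CCW): (-7, -9), (0, -6), (-3, 9), (-7, 4)
Count = 4

4


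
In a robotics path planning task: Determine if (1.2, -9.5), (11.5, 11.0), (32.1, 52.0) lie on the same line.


Cross product: (11.5-1.2)*(52-(-9.5)) - (11-(-9.5))*(32.1-1.2)
= 0

Yes, collinear


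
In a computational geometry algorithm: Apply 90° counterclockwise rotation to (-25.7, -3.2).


90° CCW: (x,y) -> (-y, x)
(-25.7,-3.2) -> (3.2, -25.7)

(3.2, -25.7)


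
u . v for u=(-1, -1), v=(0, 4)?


u . v = u_x*v_x + u_y*v_y = (-1)*0 + (-1)*4
= 0 + (-4) = -4

-4


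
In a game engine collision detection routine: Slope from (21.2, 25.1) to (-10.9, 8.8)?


slope = (y2-y1)/(x2-x1) = (8.8-25.1)/((-10.9)-21.2) = (-16.3)/(-32.1) = 0.5078

0.5078


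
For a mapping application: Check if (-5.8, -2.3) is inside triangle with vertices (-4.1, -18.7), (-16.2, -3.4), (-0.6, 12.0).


Cross products: AB x AP = -172.43, BC x BP = -143, CA x CP = -109.59
All same sign? yes

Yes, inside


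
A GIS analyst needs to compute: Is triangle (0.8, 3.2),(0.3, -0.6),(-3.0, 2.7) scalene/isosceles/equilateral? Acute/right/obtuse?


Side lengths squared: AB^2=14.69, BC^2=21.78, CA^2=14.69
Sorted: [14.69, 14.69, 21.78]
By sides: Isosceles, By angles: Acute

Isosceles, Acute


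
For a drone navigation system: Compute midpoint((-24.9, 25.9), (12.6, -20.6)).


M = (((-24.9)+12.6)/2, (25.9+(-20.6))/2)
= (-6.15, 2.65)

(-6.15, 2.65)


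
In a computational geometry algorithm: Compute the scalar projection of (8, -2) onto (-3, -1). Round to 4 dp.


u.v = -22, |v| = sqrt(10) = 3.1623
Scalar projection = u.v / |v| = -22 / sqrt(10) = -6.957

-6.957


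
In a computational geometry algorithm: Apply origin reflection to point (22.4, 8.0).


Reflection over origin: (x,y) -> (-x,-y)
(22.4, 8) -> (-22.4, -8)

(-22.4, -8)


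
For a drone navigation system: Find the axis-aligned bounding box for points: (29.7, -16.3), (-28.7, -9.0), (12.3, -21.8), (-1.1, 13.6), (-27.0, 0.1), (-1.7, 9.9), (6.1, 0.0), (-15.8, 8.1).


x range: [-28.7, 29.7]
y range: [-21.8, 13.6]
Bounding box: (-28.7,-21.8) to (29.7,13.6)

(-28.7,-21.8) to (29.7,13.6)


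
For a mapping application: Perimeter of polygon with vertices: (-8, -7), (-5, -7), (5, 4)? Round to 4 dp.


Sides: (-8, -7)->(-5, -7): sqrt(9) = 3, (-5, -7)->(5, 4): sqrt(221) = 14.866069, (5, 4)->(-8, -7): sqrt(290) = 17.029386
Sum = 34.895455
Perimeter = 34.8955

34.8955


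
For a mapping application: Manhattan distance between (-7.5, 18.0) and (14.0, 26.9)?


|(-7.5)-14| + |18-26.9| = 21.5 + 8.9 = 30.4

30.4


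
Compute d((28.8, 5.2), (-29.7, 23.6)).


dx=-58.5, dy=18.4
d^2 = (-58.5)^2 + 18.4^2 = 3760.81
d = sqrt(3760.81) = 61.3254

61.3254


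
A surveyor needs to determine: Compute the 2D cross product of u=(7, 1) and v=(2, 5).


u x v = u_x*v_y - u_y*v_x = 7*5 - 1*2
= 35 - 2 = 33

33


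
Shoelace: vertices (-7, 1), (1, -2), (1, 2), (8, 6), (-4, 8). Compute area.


Shoelace sum: ((-7)*(-2) - 1*1) + (1*2 - 1*(-2)) + (1*6 - 8*2) + (8*8 - (-4)*6) + ((-4)*1 - (-7)*8)
= 147
Area = |147|/2 = 73.5

73.5


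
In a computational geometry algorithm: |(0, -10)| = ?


|u| = sqrt(0^2 + (-10)^2) = sqrt(100) = 10

10


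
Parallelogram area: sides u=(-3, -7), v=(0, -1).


|u x v| = |(-3)*(-1) - (-7)*0|
= |3 - 0| = 3

3


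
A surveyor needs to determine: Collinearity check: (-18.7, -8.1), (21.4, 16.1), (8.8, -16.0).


Cross product: (21.4-(-18.7))*((-16)-(-8.1)) - (16.1-(-8.1))*(8.8-(-18.7))
= -982.29

No, not collinear


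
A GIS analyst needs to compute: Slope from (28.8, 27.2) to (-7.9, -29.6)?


slope = (y2-y1)/(x2-x1) = ((-29.6)-27.2)/((-7.9)-28.8) = (-56.8)/(-36.7) = 1.5477

1.5477


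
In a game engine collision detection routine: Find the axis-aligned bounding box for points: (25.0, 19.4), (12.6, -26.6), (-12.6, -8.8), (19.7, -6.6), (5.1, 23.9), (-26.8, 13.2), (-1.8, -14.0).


x range: [-26.8, 25]
y range: [-26.6, 23.9]
Bounding box: (-26.8,-26.6) to (25,23.9)

(-26.8,-26.6) to (25,23.9)


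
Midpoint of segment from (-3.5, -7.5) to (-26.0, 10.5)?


M = (((-3.5)+(-26))/2, ((-7.5)+10.5)/2)
= (-14.75, 1.5)

(-14.75, 1.5)


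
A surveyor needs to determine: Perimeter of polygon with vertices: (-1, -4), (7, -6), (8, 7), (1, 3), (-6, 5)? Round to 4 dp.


Sides: (-1, -4)->(7, -6): sqrt(68) = 8.246211, (7, -6)->(8, 7): sqrt(170) = 13.038405, (8, 7)->(1, 3): sqrt(65) = 8.062258, (1, 3)->(-6, 5): sqrt(53) = 7.28011, (-6, 5)->(-1, -4): sqrt(106) = 10.29563
Sum = 46.922614
Perimeter = 46.9226

46.9226


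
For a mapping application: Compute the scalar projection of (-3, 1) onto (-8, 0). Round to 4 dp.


u.v = 24, |v| = sqrt(64) = 8
Scalar projection = u.v / |v| = 24 / sqrt(64) = 3

3


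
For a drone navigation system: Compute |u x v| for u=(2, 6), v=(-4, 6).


|u x v| = |2*6 - 6*(-4)|
= |12 - (-24)| = 36

36


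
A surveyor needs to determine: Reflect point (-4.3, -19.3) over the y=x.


Reflection over y=x: (x,y) -> (y,x)
(-4.3, -19.3) -> (-19.3, -4.3)

(-19.3, -4.3)


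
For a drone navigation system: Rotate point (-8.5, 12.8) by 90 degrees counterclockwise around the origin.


90° CCW: (x,y) -> (-y, x)
(-8.5,12.8) -> (-12.8, -8.5)

(-12.8, -8.5)


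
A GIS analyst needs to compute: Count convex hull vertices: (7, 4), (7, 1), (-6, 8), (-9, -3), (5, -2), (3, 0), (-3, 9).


Convex hull vertices (CCW): (-9, -3), (5, -2), (7, 1), (7, 4), (-3, 9), (-6, 8)
Count = 6

6


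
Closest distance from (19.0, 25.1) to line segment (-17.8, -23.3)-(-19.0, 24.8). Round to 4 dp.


Project P onto AB: t = 0.9865 (clamped to [0,1])
Closest point on segment: (-18.9838, 24.1524)
Distance: 37.9957

37.9957


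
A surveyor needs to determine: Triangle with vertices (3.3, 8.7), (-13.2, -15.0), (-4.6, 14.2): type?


Side lengths squared: AB^2=833.94, BC^2=926.6, CA^2=92.66
Sorted: [92.66, 833.94, 926.6]
By sides: Scalene, By angles: Right

Scalene, Right


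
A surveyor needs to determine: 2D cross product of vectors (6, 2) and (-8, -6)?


u x v = u_x*v_y - u_y*v_x = 6*(-6) - 2*(-8)
= (-36) - (-16) = -20

-20


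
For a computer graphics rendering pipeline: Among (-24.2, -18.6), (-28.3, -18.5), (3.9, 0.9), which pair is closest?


d(P0,P1) = 4.1012, d(P0,P2) = 34.2032, d(P1,P2) = 37.5926
Closest: P0 and P1

Closest pair: (-24.2, -18.6) and (-28.3, -18.5), distance = 4.1012


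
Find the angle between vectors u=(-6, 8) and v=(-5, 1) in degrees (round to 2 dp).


u.v = 38, |u| = sqrt(100) = 10, |v| = sqrt(26) = 5.099
cos(theta) = u.v/(|u||v|) = 38/sqrt(2600) = 0.745241
theta = acos(0.745241) = 41.82 degrees

41.82 degrees


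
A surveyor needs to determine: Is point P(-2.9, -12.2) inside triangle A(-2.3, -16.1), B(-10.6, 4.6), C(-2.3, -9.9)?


Cross products: AB x AP = -19.95, BC x BP = -27.79, CA x CP = -3.72
All same sign? yes

Yes, inside


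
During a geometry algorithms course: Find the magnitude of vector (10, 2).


|u| = sqrt(10^2 + 2^2) = sqrt(104) = 10.198

10.198


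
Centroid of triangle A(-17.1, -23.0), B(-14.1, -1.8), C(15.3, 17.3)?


Centroid = ((x_A+x_B+x_C)/3, (y_A+y_B+y_C)/3)
= (((-17.1)+(-14.1)+15.3)/3, ((-23)+(-1.8)+17.3)/3)
= (-5.3, -2.5)

(-5.3, -2.5)


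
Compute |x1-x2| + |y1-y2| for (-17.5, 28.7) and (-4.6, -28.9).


|(-17.5)-(-4.6)| + |28.7-(-28.9)| = 12.9 + 57.6 = 70.5

70.5


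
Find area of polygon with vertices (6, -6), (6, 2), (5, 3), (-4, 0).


Shoelace sum: (6*2 - 6*(-6)) + (6*3 - 5*2) + (5*0 - (-4)*3) + ((-4)*(-6) - 6*0)
= 92
Area = |92|/2 = 46

46


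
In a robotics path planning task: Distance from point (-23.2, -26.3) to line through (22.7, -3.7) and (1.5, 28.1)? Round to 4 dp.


|cross product| = 1938.74
|line direction| = sqrt(1460.68) = 38.2188
Distance = 1938.74/sqrt(1460.68) = 50.7273

50.7273


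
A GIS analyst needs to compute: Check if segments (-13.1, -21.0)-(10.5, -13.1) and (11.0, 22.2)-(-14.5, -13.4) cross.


Cross products: d1=243.64, d2=882.35, d3=829.13, d4=190.42
d1*d2 < 0 and d3*d4 < 0? no

No, they don't intersect


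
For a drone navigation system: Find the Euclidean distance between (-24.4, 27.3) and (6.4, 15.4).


dx=30.8, dy=-11.9
d^2 = 30.8^2 + (-11.9)^2 = 1090.25
d = sqrt(1090.25) = 33.0189

33.0189


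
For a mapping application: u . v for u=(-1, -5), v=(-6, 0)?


u . v = u_x*v_x + u_y*v_y = (-1)*(-6) + (-5)*0
= 6 + 0 = 6

6


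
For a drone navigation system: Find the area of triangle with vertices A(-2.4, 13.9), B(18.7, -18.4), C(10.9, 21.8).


Area = |x_A(y_B-y_C) + x_B(y_C-y_A) + x_C(y_A-y_B)|/2
= |96.48 + 147.73 + 352.07|/2
= 596.28/2 = 298.14

298.14


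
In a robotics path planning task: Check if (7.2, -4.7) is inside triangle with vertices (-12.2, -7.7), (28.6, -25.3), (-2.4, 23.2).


Cross products: AB x AP = 463.84, BC x BP = 399.3, CA x CP = 570.06
All same sign? yes

Yes, inside


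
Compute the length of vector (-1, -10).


|u| = sqrt((-1)^2 + (-10)^2) = sqrt(101) = 10.0499

10.0499


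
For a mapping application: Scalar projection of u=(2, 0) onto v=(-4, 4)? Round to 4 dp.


u.v = -8, |v| = sqrt(32) = 5.6569
Scalar projection = u.v / |v| = -8 / sqrt(32) = -1.4142

-1.4142


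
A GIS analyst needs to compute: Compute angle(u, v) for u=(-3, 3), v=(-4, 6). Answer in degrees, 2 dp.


u.v = 30, |u| = sqrt(18) = 4.2426, |v| = sqrt(52) = 7.2111
cos(theta) = u.v/(|u||v|) = 30/sqrt(936) = 0.980581
theta = acos(0.980581) = 11.31 degrees

11.31 degrees


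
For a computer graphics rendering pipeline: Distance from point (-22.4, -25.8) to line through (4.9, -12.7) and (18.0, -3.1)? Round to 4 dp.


|cross product| = 90.47
|line direction| = sqrt(263.77) = 16.241
Distance = 90.47/sqrt(263.77) = 5.5705

5.5705


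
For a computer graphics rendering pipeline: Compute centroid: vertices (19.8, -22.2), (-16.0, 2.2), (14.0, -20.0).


Centroid = ((x_A+x_B+x_C)/3, (y_A+y_B+y_C)/3)
= ((19.8+(-16)+14)/3, ((-22.2)+2.2+(-20))/3)
= (5.9333, -13.3333)

(5.9333, -13.3333)


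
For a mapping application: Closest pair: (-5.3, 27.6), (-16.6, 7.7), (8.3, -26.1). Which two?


d(P0,P1) = 22.8845, d(P0,P2) = 55.3954, d(P1,P2) = 41.9815
Closest: P0 and P1

Closest pair: (-5.3, 27.6) and (-16.6, 7.7), distance = 22.8845


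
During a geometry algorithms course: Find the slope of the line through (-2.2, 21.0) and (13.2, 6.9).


slope = (y2-y1)/(x2-x1) = (6.9-21)/(13.2-(-2.2)) = (-14.1)/15.4 = -0.9156

-0.9156


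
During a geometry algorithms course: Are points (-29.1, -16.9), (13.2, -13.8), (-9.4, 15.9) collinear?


Cross product: (13.2-(-29.1))*(15.9-(-16.9)) - ((-13.8)-(-16.9))*((-9.4)-(-29.1))
= 1326.37

No, not collinear


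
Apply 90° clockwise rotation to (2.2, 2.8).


90° CW: (x,y) -> (y, -x)
(2.2,2.8) -> (2.8, -2.2)

(2.8, -2.2)


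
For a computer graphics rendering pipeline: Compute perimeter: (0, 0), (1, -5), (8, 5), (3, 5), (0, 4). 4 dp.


Sides: (0, 0)->(1, -5): sqrt(26) = 5.09902, (1, -5)->(8, 5): sqrt(149) = 12.206556, (8, 5)->(3, 5): sqrt(25) = 5, (3, 5)->(0, 4): sqrt(10) = 3.162278, (0, 4)->(0, 0): sqrt(16) = 4
Sum = 29.467854
Perimeter = 29.4679

29.4679


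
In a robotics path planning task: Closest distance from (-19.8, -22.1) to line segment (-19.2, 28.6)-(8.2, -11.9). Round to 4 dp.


Project P onto AB: t = 0.8519 (clamped to [0,1])
Closest point on segment: (4.1422, -5.9021)
Distance: 28.9067

28.9067


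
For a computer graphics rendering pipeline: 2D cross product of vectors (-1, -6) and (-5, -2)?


u x v = u_x*v_y - u_y*v_x = (-1)*(-2) - (-6)*(-5)
= 2 - 30 = -28

-28


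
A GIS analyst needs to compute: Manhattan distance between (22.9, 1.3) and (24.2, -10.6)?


|22.9-24.2| + |1.3-(-10.6)| = 1.3 + 11.9 = 13.2

13.2


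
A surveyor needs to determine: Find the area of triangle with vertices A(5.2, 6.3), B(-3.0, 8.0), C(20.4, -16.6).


Area = |x_A(y_B-y_C) + x_B(y_C-y_A) + x_C(y_A-y_B)|/2
= |127.92 + 68.7 + (-34.68)|/2
= 161.94/2 = 80.97

80.97


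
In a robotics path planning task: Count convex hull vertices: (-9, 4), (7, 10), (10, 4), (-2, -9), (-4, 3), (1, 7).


Convex hull vertices (CCW): (-9, 4), (-2, -9), (10, 4), (7, 10)
Count = 4

4


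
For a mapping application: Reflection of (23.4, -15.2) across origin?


Reflection over origin: (x,y) -> (-x,-y)
(23.4, -15.2) -> (-23.4, 15.2)

(-23.4, 15.2)


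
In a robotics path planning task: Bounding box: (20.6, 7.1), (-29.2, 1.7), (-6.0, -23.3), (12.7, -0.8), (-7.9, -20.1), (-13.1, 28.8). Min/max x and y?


x range: [-29.2, 20.6]
y range: [-23.3, 28.8]
Bounding box: (-29.2,-23.3) to (20.6,28.8)

(-29.2,-23.3) to (20.6,28.8)


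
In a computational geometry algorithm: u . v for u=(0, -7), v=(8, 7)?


u . v = u_x*v_x + u_y*v_y = 0*8 + (-7)*7
= 0 + (-49) = -49

-49


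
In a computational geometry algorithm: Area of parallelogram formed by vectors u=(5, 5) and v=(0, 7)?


|u x v| = |5*7 - 5*0|
= |35 - 0| = 35

35


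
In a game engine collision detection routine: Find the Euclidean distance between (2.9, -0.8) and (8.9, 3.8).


dx=6, dy=4.6
d^2 = 6^2 + 4.6^2 = 57.16
d = sqrt(57.16) = 7.5604

7.5604


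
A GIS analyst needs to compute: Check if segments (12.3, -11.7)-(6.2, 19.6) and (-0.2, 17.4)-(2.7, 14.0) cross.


Cross products: d1=-41.89, d2=28.14, d3=213.74, d4=143.71
d1*d2 < 0 and d3*d4 < 0? no

No, they don't intersect


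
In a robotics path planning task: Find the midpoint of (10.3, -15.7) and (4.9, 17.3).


M = ((10.3+4.9)/2, ((-15.7)+17.3)/2)
= (7.6, 0.8)

(7.6, 0.8)


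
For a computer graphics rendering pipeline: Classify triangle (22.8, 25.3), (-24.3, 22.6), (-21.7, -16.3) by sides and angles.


Side lengths squared: AB^2=2225.7, BC^2=1519.97, CA^2=3710.81
Sorted: [1519.97, 2225.7, 3710.81]
By sides: Scalene, By angles: Acute

Scalene, Acute


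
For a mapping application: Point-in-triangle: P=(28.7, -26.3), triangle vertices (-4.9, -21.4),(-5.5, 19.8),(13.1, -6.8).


Cross products: AB x AP = -1381.38, BC x BP = 52.26, CA x CP = 578.76
All same sign? no

No, outside


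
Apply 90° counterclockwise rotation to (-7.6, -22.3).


90° CCW: (x,y) -> (-y, x)
(-7.6,-22.3) -> (22.3, -7.6)

(22.3, -7.6)


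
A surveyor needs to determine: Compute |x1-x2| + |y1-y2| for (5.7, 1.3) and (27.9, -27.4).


|5.7-27.9| + |1.3-(-27.4)| = 22.2 + 28.7 = 50.9

50.9


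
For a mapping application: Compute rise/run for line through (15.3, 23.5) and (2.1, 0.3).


slope = (y2-y1)/(x2-x1) = (0.3-23.5)/(2.1-15.3) = (-23.2)/(-13.2) = 1.7576

1.7576


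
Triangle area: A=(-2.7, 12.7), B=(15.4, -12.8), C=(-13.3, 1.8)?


Area = |x_A(y_B-y_C) + x_B(y_C-y_A) + x_C(y_A-y_B)|/2
= |39.42 + (-167.86) + (-339.15)|/2
= 467.59/2 = 233.795

233.795


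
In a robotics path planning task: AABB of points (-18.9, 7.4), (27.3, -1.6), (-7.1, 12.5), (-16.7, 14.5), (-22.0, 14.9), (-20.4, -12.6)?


x range: [-22, 27.3]
y range: [-12.6, 14.9]
Bounding box: (-22,-12.6) to (27.3,14.9)

(-22,-12.6) to (27.3,14.9)


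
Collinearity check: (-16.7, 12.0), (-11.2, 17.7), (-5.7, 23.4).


Cross product: ((-11.2)-(-16.7))*(23.4-12) - (17.7-12)*((-5.7)-(-16.7))
= 0

Yes, collinear


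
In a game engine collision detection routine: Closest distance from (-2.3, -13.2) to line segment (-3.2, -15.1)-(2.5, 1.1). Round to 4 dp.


Project P onto AB: t = 0.1218 (clamped to [0,1])
Closest point on segment: (-2.506, -13.1275)
Distance: 0.2184

0.2184


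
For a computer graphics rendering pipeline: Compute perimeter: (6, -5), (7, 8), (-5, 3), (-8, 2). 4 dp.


Sides: (6, -5)->(7, 8): sqrt(170) = 13.038405, (7, 8)->(-5, 3): sqrt(169) = 13, (-5, 3)->(-8, 2): sqrt(10) = 3.162278, (-8, 2)->(6, -5): sqrt(245) = 15.652476
Sum = 44.853159
Perimeter = 44.8532

44.8532


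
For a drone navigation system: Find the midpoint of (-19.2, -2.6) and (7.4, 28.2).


M = (((-19.2)+7.4)/2, ((-2.6)+28.2)/2)
= (-5.9, 12.8)

(-5.9, 12.8)


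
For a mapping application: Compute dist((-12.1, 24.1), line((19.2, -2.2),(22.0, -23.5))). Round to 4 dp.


|cross product| = 593.05
|line direction| = sqrt(461.53) = 21.4832
Distance = 593.05/sqrt(461.53) = 27.6052

27.6052


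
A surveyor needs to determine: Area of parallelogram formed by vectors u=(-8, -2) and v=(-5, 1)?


|u x v| = |(-8)*1 - (-2)*(-5)|
= |(-8) - 10| = 18

18


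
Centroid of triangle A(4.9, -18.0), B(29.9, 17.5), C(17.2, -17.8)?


Centroid = ((x_A+x_B+x_C)/3, (y_A+y_B+y_C)/3)
= ((4.9+29.9+17.2)/3, ((-18)+17.5+(-17.8))/3)
= (17.3333, -6.1)

(17.3333, -6.1)
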